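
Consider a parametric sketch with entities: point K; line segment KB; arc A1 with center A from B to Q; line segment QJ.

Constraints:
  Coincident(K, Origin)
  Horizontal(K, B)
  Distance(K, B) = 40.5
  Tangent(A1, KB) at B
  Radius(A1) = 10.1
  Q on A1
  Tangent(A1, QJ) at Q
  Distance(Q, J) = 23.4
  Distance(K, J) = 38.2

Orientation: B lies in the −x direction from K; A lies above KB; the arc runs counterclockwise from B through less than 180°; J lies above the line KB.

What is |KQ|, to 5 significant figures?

31.655

Checks: |AQ| = 10.10 ✓; ∠(AQ, QJ) = 90.00° ✓; |QJ| = 23.40 ✓; |KJ| = 38.20 ✓.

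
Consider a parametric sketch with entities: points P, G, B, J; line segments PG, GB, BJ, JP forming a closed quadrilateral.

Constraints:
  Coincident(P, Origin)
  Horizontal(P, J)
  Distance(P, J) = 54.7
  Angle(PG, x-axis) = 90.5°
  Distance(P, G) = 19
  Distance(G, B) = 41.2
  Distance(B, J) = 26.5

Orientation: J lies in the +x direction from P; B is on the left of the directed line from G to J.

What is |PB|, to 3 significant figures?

46.7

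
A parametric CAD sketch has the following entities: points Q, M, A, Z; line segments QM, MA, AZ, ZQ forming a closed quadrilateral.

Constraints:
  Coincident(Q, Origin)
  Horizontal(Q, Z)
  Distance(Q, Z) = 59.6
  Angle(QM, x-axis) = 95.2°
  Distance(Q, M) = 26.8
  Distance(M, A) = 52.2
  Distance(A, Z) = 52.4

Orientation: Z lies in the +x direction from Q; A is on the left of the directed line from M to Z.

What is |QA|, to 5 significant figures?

66.826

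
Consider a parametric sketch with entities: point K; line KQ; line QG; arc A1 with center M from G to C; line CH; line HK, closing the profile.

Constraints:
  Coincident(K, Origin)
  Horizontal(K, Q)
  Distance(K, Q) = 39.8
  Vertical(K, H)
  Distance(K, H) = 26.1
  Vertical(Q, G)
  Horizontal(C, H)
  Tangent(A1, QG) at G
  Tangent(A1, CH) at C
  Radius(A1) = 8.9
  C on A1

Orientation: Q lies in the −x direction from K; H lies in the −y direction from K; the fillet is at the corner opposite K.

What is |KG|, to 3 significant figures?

43.4

K is at the origin; KQ is horizontal with |KQ| = 39.8 and Q on the −x side, so Q = (-39.8, 0.00). KH is vertical with |KH| = 26.1 and H on the −y side, so H = (0.00, -26.1). The virtual corner opposite K is at (-39.8, -26.1). Tangency of A1 to QG means the radius MG is perpendicular to QG and the tangent condition forces MC to be normal to CH, with radius 8.9, so the center M sits 8.9 in from both sides at M = (-30.9, -17.2). That places the tangent points at G = (-39.8, -17.2) on QG and C = (-30.9, -26.1) on CH. Then |KG| = |G − K| = 43.4.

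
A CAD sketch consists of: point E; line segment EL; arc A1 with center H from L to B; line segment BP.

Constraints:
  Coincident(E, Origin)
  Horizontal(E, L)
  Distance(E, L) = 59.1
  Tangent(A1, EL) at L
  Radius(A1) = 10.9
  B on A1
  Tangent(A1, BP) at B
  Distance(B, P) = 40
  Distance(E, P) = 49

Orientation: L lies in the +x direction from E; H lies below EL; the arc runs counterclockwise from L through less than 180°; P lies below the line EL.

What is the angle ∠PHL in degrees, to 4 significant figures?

133.5°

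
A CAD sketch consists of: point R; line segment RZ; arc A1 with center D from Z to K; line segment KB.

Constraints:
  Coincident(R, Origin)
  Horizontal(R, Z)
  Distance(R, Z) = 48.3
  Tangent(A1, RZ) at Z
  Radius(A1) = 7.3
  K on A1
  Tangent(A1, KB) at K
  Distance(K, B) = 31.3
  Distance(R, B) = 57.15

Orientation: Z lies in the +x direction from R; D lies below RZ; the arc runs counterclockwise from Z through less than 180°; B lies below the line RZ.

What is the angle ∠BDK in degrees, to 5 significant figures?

76.872°

Checks: |DK| = 7.300 ✓; ∠(DK, KB) = 90.00° ✓; |KB| = 31.30 ✓; |RB| = 57.15 ✓.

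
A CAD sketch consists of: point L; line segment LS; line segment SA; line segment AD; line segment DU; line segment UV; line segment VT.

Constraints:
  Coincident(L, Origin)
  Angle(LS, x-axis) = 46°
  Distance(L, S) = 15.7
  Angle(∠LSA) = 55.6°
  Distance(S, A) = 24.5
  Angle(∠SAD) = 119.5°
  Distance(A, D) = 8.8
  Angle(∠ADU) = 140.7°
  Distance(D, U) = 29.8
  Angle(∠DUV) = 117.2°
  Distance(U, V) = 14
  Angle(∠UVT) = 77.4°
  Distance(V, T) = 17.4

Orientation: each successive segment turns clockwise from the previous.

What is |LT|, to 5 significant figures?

10.918

L is at the origin; LS runs at 46.0° with length 15.7, so S = (10.906, 11.294). ∠LSA = 55.6° gives SA at -78.400° from the x-axis; with |SA| = 24.5, A = (15.833, -12.706). ∠SAD = 119.5° gives AD at -138.90° from the x-axis; with |AD| = 8.8, D = (9.2012, -18.491). ∠ADU = 140.7° gives DU at -178.20° from the x-axis; with |DU| = 29.8, U = (-20.584, -19.427). ∠DUV = 117.2° gives UV at 119.00° from the x-axis; with |UV| = 14.0, V = (-27.371, -7.1822). ∠UVT = 77.4° gives VT at 16.400° from the x-axis; with |VT| = 17.4, T = (-10.679, -2.2695). Then |LT| = |T − L| = 10.918.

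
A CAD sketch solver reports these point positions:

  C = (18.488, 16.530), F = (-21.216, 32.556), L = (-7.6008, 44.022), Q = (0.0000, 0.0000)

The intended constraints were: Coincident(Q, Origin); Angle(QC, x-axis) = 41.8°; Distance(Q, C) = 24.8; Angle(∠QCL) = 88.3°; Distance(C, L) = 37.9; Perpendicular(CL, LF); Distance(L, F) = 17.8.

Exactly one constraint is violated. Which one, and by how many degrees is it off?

Perpendicular(CL, LF) — off by 3.40°.

Q = (0.00, 0.00) ✓; QC at 41.80° ✓; |QC| = 24.80 ✓; ∠QCL = 88.30° ✓; |CL| = 37.90 ✓; ∠(CL, LF) = 86.60° ✗; |LF| = 17.80 ✓.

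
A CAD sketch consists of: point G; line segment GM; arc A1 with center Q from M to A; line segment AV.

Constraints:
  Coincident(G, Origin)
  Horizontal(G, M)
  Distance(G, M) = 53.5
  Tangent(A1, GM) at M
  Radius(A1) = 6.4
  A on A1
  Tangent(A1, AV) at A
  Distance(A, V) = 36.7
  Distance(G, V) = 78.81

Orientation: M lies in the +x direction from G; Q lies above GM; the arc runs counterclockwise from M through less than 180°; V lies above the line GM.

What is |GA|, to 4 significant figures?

59.98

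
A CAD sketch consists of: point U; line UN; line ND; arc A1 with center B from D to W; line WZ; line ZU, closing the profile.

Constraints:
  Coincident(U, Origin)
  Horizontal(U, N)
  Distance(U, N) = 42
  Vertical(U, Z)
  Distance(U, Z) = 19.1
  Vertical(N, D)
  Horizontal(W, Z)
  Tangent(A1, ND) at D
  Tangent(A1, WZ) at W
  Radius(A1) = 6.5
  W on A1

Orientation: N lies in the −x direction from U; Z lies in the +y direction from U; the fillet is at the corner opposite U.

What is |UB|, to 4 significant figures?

37.67

U and Z share the same x with |UZ| = 19.1 and Z on the +y side, so Z = (0.000, 19.10). The virtual corner opposite U is at (-42.00, 19.10). Since A1 is tangent to ND there, BD ⟂ ND and the tangent condition forces BW to be normal to WZ, with radius 6.5, so the center B sits 6.5 in from both sides at B = (-35.50, 12.60). Then |UB| = |B − U| = 37.67.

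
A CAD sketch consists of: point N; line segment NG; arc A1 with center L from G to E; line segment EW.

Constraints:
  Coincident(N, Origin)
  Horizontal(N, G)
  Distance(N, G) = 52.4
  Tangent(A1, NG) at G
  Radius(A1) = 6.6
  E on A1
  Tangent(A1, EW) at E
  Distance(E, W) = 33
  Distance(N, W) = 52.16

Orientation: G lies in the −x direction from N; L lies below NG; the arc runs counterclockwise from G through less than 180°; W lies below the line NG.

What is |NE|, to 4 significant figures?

58.57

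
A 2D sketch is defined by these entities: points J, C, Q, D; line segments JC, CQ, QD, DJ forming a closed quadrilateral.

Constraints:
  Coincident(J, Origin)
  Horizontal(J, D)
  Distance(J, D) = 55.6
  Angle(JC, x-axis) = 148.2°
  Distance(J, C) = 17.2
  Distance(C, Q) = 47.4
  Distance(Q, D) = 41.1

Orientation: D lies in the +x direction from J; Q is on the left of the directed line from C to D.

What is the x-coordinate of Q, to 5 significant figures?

27.781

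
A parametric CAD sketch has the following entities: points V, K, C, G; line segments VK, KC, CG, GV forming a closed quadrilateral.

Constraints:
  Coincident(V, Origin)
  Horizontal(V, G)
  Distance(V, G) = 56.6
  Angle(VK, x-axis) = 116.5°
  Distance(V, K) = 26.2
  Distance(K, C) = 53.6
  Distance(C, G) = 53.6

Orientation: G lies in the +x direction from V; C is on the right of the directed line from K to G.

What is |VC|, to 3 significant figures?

27.5

V is at the origin; VG is horizontal with |VG| = 56.6 and G in +x, so G = (56.6, 0). VK runs at 116.5° with |VK| = 26.2, so K = (-11.7, 23.4). C is determined by |KC| = 53.6 and |CG| = 53.6 together: it lies at the intersection of circle(K, 53.6) and circle(G, 53.6). With |KG| = 72.2, the foot of the radical line on KG is 36.1 from K and the perpendicular offset is √(53.6² − 36.1²) = 39.6. Taking the right-of-KG solution: C = (9.59, -25.7).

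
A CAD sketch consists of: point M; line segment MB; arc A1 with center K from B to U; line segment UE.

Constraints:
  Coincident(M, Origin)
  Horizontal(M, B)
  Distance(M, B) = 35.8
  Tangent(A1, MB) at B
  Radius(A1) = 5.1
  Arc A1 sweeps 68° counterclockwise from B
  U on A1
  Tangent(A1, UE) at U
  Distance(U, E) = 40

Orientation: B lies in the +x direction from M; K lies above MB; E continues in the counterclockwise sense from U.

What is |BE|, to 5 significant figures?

44.842

On A1, B sits at bearing -90° from K; a 68° counterclockwise sweep puts U at bearing -22°, so U = K + 5.1·(cos -22°, sin -22°) = (40.529, 3.1895). Since A1 is tangent to UE there, KU ⟂ UE, so UE runs along (−sin -22°, cos -22°); with |UE| = 40.0, E = (55.513, 40.277). Then |BE| = |E − B| = 44.842.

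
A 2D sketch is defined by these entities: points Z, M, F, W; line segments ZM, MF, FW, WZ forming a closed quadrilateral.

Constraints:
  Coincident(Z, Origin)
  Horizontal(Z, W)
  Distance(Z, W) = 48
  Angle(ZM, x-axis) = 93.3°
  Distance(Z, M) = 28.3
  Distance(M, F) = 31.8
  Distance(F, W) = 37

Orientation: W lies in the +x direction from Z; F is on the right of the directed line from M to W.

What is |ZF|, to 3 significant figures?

11.1

Checks: |MF| = 31.80 ✓; |FW| = 37.00 ✓.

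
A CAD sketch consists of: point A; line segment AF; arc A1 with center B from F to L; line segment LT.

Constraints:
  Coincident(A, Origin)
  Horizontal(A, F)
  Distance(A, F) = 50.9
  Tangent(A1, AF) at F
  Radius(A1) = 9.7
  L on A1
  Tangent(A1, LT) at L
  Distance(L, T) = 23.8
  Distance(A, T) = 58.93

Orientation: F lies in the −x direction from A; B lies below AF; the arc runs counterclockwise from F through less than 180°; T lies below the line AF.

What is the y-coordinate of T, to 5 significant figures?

-35.148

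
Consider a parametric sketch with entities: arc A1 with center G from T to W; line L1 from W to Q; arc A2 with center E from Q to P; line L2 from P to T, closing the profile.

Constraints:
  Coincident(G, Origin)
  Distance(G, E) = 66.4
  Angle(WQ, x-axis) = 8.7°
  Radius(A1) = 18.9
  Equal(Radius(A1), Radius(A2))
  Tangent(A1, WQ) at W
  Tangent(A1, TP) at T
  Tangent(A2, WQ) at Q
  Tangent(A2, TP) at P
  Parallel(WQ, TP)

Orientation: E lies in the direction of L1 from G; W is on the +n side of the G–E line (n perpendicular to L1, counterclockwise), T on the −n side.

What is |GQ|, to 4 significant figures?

69.04

Tangency of A1 to both parallel lines with radius 18.9 puts W and T at G ± 18.9·n: W = (-2.859, 18.68), T = (2.859, -18.68). Equal radii place Q and P the same way about E: Q = E + 18.9·n = (62.78, 28.73), P = E − 18.9·n = (68.49, -8.639). Then |GQ| = |Q − G| = 69.04.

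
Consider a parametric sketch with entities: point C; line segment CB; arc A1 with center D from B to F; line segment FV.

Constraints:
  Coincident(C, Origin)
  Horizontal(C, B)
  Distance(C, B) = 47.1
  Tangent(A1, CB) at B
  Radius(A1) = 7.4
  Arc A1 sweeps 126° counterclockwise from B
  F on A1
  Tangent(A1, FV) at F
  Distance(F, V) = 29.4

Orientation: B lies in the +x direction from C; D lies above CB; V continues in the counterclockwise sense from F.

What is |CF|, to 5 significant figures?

54.371

C is at the origin; C and B share the same y with |CB| = 47.1 and B on the +x side, so B = (47.100, 0.0000). The tangent condition forces DB to be normal to CB, so D = B + (0, 7.4) = (47.100, 7.4000). On A1, B sits at bearing -90° from D; a 126° counterclockwise sweep puts F at bearing 36°, so F = D + 7.4·(cos 36°, sin 36°) = (53.087, 11.750). Then |CF| = |F − C| = 54.371.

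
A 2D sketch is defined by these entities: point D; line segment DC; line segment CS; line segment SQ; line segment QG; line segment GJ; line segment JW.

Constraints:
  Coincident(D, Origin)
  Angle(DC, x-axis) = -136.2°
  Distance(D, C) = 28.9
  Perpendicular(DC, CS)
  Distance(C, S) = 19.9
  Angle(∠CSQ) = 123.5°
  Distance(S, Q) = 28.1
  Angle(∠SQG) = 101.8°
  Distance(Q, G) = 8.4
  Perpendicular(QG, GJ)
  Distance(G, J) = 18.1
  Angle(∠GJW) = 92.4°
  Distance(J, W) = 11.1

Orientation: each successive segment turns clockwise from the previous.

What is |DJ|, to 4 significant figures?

20.65

D is at the origin; DC runs at -136.2° with length 28.9, so C = (-20.86, -20.00). The perpendicularity gives CS at right angles to DC, so CS runs at 133.8°; with |CS| = 19.9, S = (-34.63, -5.640). ∠CSQ = 123.5° gives SQ at 77.30° from the x-axis; with |SQ| = 28.1, Q = (-28.45, 21.77). ∠SQG = 101.8° gives QG at -0.9000° from the x-axis; with |QG| = 8.4, G = (-20.06, 21.64). QG ⟂ GJ, so GJ runs at -90.90°; with |GJ| = 18.1, J = (-20.34, 3.543). Then |DJ| = |J − D| = 20.65.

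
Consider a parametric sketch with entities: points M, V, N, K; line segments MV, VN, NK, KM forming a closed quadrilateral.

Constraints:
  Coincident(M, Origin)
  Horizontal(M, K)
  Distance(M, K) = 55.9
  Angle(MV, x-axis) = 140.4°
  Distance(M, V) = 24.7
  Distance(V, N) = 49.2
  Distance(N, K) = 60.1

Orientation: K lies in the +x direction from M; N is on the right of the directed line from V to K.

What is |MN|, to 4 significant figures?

28.45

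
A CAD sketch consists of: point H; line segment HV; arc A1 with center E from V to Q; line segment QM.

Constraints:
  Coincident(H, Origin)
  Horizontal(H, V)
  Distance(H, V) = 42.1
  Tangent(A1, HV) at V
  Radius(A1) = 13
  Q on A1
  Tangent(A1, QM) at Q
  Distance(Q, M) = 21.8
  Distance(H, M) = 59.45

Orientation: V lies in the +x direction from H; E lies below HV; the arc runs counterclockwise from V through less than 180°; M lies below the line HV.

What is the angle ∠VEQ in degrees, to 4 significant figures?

128.7°

Checks: |EQ| = 13.00 ✓; ∠(EQ, QM) = 90.00° ✓; |QM| = 21.80 ✓; |HM| = 59.45 ✓.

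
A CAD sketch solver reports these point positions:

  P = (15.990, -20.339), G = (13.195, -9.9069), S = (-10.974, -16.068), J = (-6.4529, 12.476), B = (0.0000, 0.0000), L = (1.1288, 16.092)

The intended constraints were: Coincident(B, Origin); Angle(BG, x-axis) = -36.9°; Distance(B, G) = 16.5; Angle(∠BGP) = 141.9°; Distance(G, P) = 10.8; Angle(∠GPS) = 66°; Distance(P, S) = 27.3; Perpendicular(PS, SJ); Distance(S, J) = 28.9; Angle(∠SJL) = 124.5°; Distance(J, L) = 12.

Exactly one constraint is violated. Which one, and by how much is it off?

Distance(J, L) = 12 — off by 3.60.

B = (0.00, 0.00) ✓; BG at -36.90° ✓; |BG| = 16.50 ✓; ∠BGP = 141.9° ✓; |GP| = 10.80 ✓; ∠GPS = 66.00° ✓; |PS| = 27.30 ✓; ∠(PS, SJ) = 90.00° ✓; |SJ| = 28.90 ✓; ∠SJL = 124.5° ✓; |JL| = 8.400 ✗.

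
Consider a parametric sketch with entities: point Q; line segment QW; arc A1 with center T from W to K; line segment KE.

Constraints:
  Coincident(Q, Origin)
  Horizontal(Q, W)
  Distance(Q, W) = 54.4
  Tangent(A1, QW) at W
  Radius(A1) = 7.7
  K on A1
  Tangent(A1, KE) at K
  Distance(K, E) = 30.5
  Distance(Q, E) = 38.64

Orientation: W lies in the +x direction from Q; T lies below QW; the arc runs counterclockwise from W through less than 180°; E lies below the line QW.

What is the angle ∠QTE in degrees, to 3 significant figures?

43.3°

Checks: |TK| = 7.700 ✓; ∠(TK, KE) = 90.00° ✓; |KE| = 30.50 ✓; |QE| = 38.64 ✓.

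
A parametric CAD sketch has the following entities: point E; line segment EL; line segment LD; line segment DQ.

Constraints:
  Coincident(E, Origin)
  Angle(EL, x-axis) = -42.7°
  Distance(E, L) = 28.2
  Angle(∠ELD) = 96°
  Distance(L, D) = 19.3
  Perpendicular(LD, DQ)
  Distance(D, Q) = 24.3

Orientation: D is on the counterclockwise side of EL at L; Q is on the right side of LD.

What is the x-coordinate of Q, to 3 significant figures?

51.3

∠ELD = 96.0°, so LD runs at -42.7° + (180° − 96.0°) = 41.3° from the x-axis; with |LD| = 19.3, D = L + 19.3·(cos 41.3°, sin 41.3°) = (35.2, -6.39). LD ⟂ DQ; with |DQ| = 24.3 on the right of LD, Q = D + 24.3·(0.660, -0.751) = (51.3, -24.6). So Q.x = 51.3.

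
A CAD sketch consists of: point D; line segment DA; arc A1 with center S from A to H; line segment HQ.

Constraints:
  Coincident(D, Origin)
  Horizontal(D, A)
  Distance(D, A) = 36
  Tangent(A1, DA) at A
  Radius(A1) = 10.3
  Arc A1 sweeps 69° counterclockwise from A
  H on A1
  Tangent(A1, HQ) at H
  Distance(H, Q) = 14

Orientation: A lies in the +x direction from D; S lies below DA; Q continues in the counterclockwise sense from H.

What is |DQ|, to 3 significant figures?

29.0

On A1, A sits at bearing 90° from S; a 69° counterclockwise sweep puts H at bearing 159°, so H = S + 10.3·(cos 159°, sin 159°) = (26.4, -6.61). Tangency of A1 to HQ means the radius SH is perpendicular to HQ, so HQ runs along (−sin 159°, cos 159°); with |HQ| = 14.0, Q = (21.4, -19.7). Then |DQ| = |Q − D| = 29.0.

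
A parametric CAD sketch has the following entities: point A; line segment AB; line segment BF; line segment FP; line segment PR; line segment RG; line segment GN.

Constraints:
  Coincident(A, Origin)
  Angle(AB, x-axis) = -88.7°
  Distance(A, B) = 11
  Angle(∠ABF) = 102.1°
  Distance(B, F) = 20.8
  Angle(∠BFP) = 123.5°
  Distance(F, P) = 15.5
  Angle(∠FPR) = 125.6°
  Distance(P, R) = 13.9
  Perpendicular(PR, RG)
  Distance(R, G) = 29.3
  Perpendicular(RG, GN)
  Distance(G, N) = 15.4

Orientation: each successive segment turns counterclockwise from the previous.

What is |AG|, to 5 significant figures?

4.7501

∠FPR = 125.6° gives PR at 100.10° from the x-axis; with |PR| = 13.9, R = (29.069, 9.8831). PR ⟂ RG, so RG runs at -169.90°; with |RG| = 29.3, G = (0.22303, 4.7449). Then |AG| = |G − A| = 4.7501.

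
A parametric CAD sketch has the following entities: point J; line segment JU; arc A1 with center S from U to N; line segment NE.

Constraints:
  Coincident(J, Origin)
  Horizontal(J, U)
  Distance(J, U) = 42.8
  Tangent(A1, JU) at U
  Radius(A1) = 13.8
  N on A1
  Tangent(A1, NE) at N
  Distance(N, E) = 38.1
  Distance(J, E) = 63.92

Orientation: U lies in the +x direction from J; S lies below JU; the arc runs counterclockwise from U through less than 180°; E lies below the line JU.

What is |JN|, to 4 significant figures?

33.20

J is at the origin; J and U share the same y with |JU| = 42.8 and U on the +x side, so U = (42.80, 0.000). Since A1 is tangent to JU there, SU ⟂ JU, so S = U + (0, -13.8) = (42.80, -13.80). Since SN ⟂ NE (tangency), |SE| = √(13.8² + 38.1²) = 40.52 regardless of where N sits on A1. So E lies on both circle(J, 63.92) and circle(S, 40.52); the below-JU intersection is E = (34.91, -53.55). N is the foot of the tangent from E: N = (29.16, -15.88).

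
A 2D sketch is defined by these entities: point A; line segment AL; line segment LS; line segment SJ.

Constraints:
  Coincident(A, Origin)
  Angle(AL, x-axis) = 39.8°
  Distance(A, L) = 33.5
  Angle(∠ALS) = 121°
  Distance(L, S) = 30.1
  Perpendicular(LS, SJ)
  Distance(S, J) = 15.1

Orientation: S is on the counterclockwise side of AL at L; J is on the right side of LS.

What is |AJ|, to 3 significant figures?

64.5

A is at the origin; AL runs at 39.8° with length 33.5, so L = 33.5·(cos 39.8°, sin 39.8°) = (25.7, 21.4). ∠ALS = 121.0°, so LS runs at 39.8° + (180° − 121.0°) = 98.8° from the x-axis; with |LS| = 30.1, S = L + 30.1·(cos 98.8°, sin 98.8°) = (21.1, 51.2). The perpendicularity gives SJ at right angles to LS; with |SJ| = 15.1 on the right of LS, J = S + 15.1·(0.988, 0.153) = (36.1, 53.5). Then |AJ| = |J − A| = 64.5.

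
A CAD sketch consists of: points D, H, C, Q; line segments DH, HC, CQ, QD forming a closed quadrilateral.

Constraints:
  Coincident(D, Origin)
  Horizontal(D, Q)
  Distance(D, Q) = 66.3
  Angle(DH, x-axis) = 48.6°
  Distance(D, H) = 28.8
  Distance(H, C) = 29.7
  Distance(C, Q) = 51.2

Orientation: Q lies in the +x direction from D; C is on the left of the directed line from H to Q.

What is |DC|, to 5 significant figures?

58.496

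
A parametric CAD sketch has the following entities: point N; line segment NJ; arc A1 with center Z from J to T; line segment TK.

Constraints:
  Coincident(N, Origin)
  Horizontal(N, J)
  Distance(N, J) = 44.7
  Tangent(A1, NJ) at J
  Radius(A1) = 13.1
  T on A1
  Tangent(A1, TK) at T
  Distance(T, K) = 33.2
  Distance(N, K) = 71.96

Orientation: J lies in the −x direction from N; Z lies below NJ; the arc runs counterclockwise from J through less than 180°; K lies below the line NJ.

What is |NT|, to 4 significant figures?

59.53

N is at the origin; N and J share the same y with |NJ| = 44.7 and J on the −x side, so J = (-44.70, 0.000). Since A1 is tangent to NJ there, ZJ ⟂ NJ, so Z = J + (0, -13.1) = (-44.70, -13.10). Since ZT ⟂ TK (tangency), |ZK| = √(13.1² + 33.2²) = 35.69 regardless of where T sits on A1. So K lies on both circle(N, 71.96) and circle(Z, 35.69); the below-NJ intersection is K = (-54.01, -47.56). T is the foot of the tangent from K: T = (-57.72, -14.56).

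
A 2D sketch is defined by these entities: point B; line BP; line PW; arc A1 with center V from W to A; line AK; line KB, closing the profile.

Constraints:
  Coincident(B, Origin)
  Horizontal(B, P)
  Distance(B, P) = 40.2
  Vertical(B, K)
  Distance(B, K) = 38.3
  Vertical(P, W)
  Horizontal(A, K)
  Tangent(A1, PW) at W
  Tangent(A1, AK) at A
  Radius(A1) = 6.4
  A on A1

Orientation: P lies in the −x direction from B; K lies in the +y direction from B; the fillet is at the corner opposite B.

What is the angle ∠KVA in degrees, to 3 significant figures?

79.3°

B is at the origin; BP is horizontal with |BP| = 40.2 and P on the −x side, so P = (-40.2, 0.00). B and K share the same x with |BK| = 38.3 and K on the +y side, so K = (0.00, 38.3). The virtual corner opposite B is at (-40.2, 38.3). A1 meets PW tangentially, so VW is at right angles to PW and since A1 is tangent to AK there, VA ⟂ AK, with radius 6.4, so the center V sits 6.4 in from both sides at V = (-33.8, 31.9). That places the tangent points at W = (-40.2, 31.9) on PW and A = (-33.8, 38.3) on AK. Then cos ∠KVA = VK·VA / (|VK||VA|), giving 79.3°.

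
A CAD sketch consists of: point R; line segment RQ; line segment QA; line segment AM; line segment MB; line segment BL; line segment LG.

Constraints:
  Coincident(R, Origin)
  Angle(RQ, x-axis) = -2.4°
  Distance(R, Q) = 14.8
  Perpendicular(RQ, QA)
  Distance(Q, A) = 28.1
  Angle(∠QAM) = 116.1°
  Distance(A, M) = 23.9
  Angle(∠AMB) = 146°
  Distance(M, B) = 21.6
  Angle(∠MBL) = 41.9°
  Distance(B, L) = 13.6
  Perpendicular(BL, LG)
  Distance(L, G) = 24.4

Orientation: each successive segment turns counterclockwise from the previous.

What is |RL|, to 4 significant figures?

32.68

R is at the origin; RQ runs at -2.4° with length 14.8, so Q = (14.79, -0.6198). RQ ⟂ QA, so QA runs at 87.60°; with |QA| = 28.1, A = (15.96, 27.46). ∠QAM = 116.1° gives AM at 151.5° from the x-axis; with |AM| = 23.9, M = (-5.040, 38.86). ∠AMB = 146.0° gives MB at -174.5° from the x-axis; with |MB| = 21.6, B = (-26.54, 36.79). ∠MBL = 41.9° gives BL at -36.40° from the x-axis; with |BL| = 13.6, L = (-15.59, 28.72). Then |RL| = |L − R| = 32.68.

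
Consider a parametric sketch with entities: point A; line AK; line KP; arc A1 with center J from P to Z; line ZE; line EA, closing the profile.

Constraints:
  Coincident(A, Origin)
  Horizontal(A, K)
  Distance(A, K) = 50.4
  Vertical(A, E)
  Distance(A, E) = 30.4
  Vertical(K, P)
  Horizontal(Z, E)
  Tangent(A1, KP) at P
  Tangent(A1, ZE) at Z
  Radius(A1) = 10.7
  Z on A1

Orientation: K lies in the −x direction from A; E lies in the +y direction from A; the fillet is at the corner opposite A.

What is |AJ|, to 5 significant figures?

44.319

A is at the origin; AK is horizontal with |AK| = 50.4 and K on the −x side, so K = (-50.400, 0.0000). A and E share the same x with |AE| = 30.4 and E on the +y side, so E = (0.0000, 30.400). The virtual corner opposite A is at (-50.400, 30.400). The tangent condition forces JP to be normal to KP and the tangent condition forces JZ to be normal to ZE, with radius 10.7, so the center J sits 10.7 in from both sides at J = (-39.700, 19.700). Then |AJ| = |J − A| = 44.319.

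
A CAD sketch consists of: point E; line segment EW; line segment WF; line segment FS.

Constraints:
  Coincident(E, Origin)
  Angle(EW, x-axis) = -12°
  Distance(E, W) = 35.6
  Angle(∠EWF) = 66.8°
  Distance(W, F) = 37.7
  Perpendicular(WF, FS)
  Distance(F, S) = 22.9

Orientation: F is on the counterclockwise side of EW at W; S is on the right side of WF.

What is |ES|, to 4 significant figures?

60.45

E is at the origin; EW runs at -12.0° with length 35.6, so W = 35.6·(cos -12.0°, sin -12.0°) = (34.82, -7.402). ∠EWF = 66.8°, so WF runs at -12.0° + (180° − 66.8°) = 101.2° from the x-axis; with |WF| = 37.7, F = W + 37.7·(cos 101.2°, sin 101.2°) = (27.50, 29.58). The perpendicularity gives FS at right angles to WF; with |FS| = 22.9 on the right of WF, S = F + 22.9·(0.9810, 0.1942) = (49.96, 34.03). Then |ES| = |S − E| = 60.45.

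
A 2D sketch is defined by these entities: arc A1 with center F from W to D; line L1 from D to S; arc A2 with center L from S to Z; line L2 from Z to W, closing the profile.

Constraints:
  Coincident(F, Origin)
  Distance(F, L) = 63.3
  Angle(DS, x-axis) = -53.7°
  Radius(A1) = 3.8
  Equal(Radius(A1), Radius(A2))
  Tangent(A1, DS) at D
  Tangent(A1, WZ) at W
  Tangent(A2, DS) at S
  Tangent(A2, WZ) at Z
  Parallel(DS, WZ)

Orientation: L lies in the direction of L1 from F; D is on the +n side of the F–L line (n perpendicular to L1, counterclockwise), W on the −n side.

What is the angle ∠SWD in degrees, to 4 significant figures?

83.15°

The slot axis is L1's direction at -53.7°, so u = (cos -53.7°, sin -53.7°) = (0.5920, -0.8059) and n = (−sin -53.7°, cos -53.7°) = (0.8059, 0.5920). F is at the origin and L lies 63.3 along u from F, so L = 63.3·u = (37.47, -51.02). Tangency of A1 to both parallel lines with radius 3.8 puts D and W at F ± 3.8·n: D = (3.063, 2.250), W = (-3.063, -2.250). Equal radii place S and Z the same way about L: S = L + 3.8·n = (40.54, -48.77), Z = L − 3.8·n = (34.41, -53.26). Then cos ∠SWD = WS·WD / (|WS||WD|), giving 83.15°.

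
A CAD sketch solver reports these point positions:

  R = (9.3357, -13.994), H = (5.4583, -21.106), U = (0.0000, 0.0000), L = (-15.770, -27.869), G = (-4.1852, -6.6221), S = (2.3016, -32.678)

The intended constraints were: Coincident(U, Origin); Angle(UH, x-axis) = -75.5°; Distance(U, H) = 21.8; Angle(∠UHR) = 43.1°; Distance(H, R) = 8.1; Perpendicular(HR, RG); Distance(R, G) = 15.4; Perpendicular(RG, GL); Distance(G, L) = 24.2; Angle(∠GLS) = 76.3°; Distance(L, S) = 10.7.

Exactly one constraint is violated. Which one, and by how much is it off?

Distance(L, S) = 10.7 — off by 8.00.

U = (0.00, 0.00) ✓; UH at -75.50° ✓; |UH| = 21.80 ✓; ∠UHR = 43.10° ✓; |HR| = 8.100 ✓; ∠(HR, RG) = 90.00° ✓; |RG| = 15.40 ✓; ∠(RG, GL) = 90.00° ✓; |GL| = 24.20 ✓; ∠GLS = 76.30° ✓; |LS| = 18.70 ✗.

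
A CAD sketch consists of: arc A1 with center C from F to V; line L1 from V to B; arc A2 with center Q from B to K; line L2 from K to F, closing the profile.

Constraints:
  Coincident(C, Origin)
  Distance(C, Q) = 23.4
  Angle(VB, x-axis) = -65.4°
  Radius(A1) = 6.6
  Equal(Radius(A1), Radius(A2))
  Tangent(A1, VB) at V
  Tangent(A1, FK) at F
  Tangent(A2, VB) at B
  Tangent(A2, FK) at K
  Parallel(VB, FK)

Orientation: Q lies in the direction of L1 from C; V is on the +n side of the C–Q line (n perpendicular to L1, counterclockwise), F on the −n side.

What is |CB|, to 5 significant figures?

24.313

Tangency of A1 to both parallel lines with radius 6.6 puts V and F at C ± 6.6·n: V = (6.0010, 2.7475), F = (-6.0010, -2.7475). Equal radii place B and K the same way about Q: B = Q + 6.6·n = (15.742, -18.529), K = Q − 6.6·n = (3.7400, -24.024). Then |CB| = |B − C| = 24.313.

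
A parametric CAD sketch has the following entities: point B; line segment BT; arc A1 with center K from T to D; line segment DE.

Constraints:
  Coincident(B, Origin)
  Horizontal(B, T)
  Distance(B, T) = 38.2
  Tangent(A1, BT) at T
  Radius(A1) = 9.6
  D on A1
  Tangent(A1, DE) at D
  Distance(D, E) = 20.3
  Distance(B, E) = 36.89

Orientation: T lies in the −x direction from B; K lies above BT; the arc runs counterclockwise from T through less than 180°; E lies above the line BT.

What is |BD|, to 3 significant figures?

29.8

Checks: |BT| = 38.20 ✓; |KD| = 9.600 ✓; ∠(KD, DE) = 90.00° ✓; |DE| = 20.30 ✓; |BE| = 36.89 ✓.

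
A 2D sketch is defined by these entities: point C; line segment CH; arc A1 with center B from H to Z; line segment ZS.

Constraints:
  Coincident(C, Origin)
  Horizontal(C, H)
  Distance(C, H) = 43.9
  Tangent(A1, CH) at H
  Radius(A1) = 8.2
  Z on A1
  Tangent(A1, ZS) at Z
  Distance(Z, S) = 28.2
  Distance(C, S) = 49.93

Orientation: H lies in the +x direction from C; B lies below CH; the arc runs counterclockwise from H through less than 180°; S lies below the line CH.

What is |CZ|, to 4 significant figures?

36.56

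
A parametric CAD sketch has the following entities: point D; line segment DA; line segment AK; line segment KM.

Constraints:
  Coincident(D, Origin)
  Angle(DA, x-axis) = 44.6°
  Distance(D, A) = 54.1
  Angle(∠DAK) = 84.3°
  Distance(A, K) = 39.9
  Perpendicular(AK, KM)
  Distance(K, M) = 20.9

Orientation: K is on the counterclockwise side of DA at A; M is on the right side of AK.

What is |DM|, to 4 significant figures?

82.32

∠DAK = 84.3°, so AK runs at 44.6° + (180° − 84.3°) = 140.3° from the x-axis; with |AK| = 39.9, K = A + 39.9·(cos 140.3°, sin 140.3°) = (7.822, 63.47). The perpendicularity gives KM at right angles to AK; with |KM| = 20.9 on the right of AK, M = K + 20.9·(0.6388, 0.7694) = (21.17, 79.55). Then |DM| = |M − D| = 82.32.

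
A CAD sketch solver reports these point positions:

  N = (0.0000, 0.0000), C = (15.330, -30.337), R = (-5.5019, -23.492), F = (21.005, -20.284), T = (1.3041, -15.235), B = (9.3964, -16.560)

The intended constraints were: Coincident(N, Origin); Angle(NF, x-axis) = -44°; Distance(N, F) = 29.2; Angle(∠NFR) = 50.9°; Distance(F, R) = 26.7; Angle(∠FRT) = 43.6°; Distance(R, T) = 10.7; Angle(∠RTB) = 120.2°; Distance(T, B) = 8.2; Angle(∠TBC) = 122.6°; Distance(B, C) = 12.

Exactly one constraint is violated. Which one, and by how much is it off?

Distance(B, C) = 12 — off by 3.00.

N = (0.00, 0.00) ✓; NF at -44.00° ✓; |NF| = 29.20 ✓; ∠NFR = 50.90° ✓; |FR| = 26.70 ✓; ∠FRT = 43.60° ✓; |RT| = 10.70 ✓; ∠RTB = 120.2° ✓; |TB| = 8.200 ✓; ∠TBC = 122.6° ✓; |BC| = 15.00 ✗.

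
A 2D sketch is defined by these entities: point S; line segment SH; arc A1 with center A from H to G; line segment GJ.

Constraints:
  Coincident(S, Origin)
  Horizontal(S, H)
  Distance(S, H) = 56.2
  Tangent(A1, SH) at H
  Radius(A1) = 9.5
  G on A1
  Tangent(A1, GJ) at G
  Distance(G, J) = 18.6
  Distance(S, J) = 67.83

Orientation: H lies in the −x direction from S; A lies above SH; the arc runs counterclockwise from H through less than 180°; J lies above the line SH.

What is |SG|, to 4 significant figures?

51.36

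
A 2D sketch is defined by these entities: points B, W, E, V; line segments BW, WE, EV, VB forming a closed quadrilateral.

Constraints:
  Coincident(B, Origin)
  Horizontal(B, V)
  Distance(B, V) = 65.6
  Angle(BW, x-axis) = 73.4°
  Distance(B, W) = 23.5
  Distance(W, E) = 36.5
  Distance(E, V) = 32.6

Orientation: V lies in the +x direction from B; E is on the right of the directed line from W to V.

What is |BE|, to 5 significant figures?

33.220

Checks: |WE| = 36.50 ✓; |EV| = 32.60 ✓.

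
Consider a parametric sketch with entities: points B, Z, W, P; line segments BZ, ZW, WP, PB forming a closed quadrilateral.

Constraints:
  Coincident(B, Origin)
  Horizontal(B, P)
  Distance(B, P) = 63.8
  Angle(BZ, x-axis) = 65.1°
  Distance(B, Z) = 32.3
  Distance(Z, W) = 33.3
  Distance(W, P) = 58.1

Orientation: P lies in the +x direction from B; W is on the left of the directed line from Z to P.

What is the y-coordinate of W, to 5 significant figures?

52.026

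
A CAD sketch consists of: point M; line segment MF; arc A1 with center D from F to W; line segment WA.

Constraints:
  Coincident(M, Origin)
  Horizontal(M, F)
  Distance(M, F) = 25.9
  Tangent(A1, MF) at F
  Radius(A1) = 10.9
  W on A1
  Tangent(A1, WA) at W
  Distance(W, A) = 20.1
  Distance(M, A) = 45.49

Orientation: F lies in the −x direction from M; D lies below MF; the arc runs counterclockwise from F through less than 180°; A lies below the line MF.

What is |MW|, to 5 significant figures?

38.931

Checks: ∠(DF, FM) = 90.00° ✓; |DF| = 10.90 ✓; |DW| = 10.90 ✓; ∠(DW, WA) = 90.00° ✓; |WA| = 20.10 ✓; |MA| = 45.49 ✓.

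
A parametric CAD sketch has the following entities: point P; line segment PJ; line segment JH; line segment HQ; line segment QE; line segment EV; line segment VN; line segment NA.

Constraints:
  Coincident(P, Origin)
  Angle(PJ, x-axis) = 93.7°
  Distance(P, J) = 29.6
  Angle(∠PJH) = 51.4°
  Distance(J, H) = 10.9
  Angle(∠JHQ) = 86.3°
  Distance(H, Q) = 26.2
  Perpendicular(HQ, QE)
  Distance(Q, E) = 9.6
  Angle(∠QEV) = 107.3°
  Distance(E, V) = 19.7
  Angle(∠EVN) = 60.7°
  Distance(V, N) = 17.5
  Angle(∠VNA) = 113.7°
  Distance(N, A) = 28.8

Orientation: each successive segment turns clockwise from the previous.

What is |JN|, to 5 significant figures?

16.242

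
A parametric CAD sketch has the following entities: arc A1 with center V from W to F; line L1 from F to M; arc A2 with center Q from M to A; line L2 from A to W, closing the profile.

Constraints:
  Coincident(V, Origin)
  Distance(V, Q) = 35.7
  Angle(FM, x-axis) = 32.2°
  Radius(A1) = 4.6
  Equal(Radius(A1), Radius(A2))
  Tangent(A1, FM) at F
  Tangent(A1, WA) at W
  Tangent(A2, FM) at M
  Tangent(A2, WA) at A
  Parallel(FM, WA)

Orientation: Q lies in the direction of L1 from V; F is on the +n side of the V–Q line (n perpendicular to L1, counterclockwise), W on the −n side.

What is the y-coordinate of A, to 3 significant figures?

15.1

The slot axis is L1's direction at 32.2°, so u = (cos 32.2°, sin 32.2°) = (0.846, 0.533) and n = (−sin 32.2°, cos 32.2°) = (-0.533, 0.846). V is at the origin and Q lies 35.7 along u from V, so Q = 35.7·u = (30.2, 19.0). Tangency of A1 to both parallel lines with radius 4.6 puts F and W at V ± 4.6·n: F = (-2.45, 3.89), W = (2.45, -3.89). Equal radii place M and A the same way about Q: M = Q + 4.6·n = (27.8, 22.9), A = Q − 4.6·n = (32.7, 15.1). So A.y = 15.1.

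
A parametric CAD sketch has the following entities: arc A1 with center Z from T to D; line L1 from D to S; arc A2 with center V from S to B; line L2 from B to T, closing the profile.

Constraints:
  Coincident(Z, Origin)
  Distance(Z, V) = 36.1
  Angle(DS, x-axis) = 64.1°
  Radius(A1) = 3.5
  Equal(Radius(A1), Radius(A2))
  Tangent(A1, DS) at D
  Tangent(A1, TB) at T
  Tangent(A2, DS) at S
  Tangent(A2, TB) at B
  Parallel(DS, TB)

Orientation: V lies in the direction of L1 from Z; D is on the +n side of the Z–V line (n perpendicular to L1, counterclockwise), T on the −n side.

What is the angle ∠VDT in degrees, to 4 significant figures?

84.46°

The slot axis is L1's direction at 64.1°, so u = (cos 64.1°, sin 64.1°) = (0.4368, 0.8996) and n = (−sin 64.1°, cos 64.1°) = (-0.8996, 0.4368). Z is at the origin and V lies 36.1 along u from Z, so V = 36.1·u = (15.77, 32.47). Tangency of A1 to both parallel lines with radius 3.5 puts D and T at Z ± 3.5·n: D = (-3.148, 1.529), T = (3.148, -1.529). Then cos ∠VDT = DV·DT / (|DV||DT|), giving 84.46°.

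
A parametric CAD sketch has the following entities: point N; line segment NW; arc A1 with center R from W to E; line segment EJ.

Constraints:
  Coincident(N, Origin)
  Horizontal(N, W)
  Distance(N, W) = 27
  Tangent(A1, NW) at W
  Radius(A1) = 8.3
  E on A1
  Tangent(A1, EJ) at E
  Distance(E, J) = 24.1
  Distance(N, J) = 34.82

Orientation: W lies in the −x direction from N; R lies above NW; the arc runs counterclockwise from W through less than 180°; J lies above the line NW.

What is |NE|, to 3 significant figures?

20.1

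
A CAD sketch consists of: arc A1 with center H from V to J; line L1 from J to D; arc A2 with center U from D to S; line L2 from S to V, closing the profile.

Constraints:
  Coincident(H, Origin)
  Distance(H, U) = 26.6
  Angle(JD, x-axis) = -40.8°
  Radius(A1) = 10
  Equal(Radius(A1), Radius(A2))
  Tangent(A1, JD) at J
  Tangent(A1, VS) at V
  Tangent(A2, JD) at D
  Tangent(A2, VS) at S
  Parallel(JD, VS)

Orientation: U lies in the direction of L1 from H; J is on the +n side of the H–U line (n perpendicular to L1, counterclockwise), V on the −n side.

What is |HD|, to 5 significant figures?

28.418

Tangency of A1 to both parallel lines with radius 10.0 puts J and V at H ± 10.0·n: J = (6.5342, 7.5700), V = (-6.5342, -7.5700). Equal radii place D and S the same way about U: D = U + 10.0·n = (26.670, -9.8110), S = U − 10.0·n = (13.602, -24.951). Then |HD| = |D − H| = 28.418.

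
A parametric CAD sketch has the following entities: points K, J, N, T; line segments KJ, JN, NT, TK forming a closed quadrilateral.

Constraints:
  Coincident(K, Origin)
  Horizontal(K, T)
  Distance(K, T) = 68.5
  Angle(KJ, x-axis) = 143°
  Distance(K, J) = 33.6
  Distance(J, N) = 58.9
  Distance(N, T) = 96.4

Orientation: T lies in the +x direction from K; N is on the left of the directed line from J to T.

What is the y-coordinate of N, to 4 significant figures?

70.90

K is at the origin; K and T share the same y with |KT| = 68.5 and T in +x, so T = (68.5, 0). KJ runs at 143.0° with |KJ| = 33.6, so J = (-26.83, 20.22). N is determined by |JN| = 58.9 and |NT| = 96.4 together: it lies at the intersection of circle(J, 58.9) and circle(T, 96.4). With |JT| = 97.46, the foot of the radical line on JT is 18.85 from J and the perpendicular offset is √(58.9² − 18.85²) = 55.80. Taking the left-of-JT solution: N = (3.183, 70.90).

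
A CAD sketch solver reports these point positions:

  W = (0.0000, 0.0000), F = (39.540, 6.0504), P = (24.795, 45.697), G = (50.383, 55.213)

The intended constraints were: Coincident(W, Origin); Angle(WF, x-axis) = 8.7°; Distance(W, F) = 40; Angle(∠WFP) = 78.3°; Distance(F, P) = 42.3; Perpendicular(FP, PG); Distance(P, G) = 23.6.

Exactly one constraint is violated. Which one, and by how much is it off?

Distance(P, G) = 23.6 — off by 3.70.

W = (0.00, 0.00) ✓; WF at 8.700° ✓; |WF| = 40.00 ✓; ∠WFP = 78.30° ✓; |FP| = 42.30 ✓; ∠(FP, PG) = 90.00° ✓; |PG| = 27.30 ✗.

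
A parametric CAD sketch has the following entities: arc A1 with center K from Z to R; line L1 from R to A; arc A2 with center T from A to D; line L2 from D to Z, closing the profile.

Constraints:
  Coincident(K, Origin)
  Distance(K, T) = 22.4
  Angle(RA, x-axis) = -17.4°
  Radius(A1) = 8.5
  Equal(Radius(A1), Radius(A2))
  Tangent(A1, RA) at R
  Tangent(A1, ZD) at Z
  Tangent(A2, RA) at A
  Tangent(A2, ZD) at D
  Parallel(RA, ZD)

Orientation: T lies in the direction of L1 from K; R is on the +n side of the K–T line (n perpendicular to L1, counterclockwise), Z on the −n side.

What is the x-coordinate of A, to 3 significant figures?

23.9

The slot axis is L1's direction at -17.4°, so u = (cos -17.4°, sin -17.4°) = (0.954, -0.299) and n = (−sin -17.4°, cos -17.4°) = (0.299, 0.954). K is at the origin and T lies 22.4 along u from K, so T = 22.4·u = (21.4, -6.70). Tangency of A1 to both parallel lines with radius 8.5 puts R and Z at K ± 8.5·n: R = (2.54, 8.11), Z = (-2.54, -8.11). Equal radii place A and D the same way about T: A = T + 8.5·n = (23.9, 1.41), D = T − 8.5·n = (18.8, -14.8). So A.x = 23.9.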